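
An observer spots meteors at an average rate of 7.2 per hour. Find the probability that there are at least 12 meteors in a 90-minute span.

Over the interval, μ = 7.2 × 1.5 = 10.8 (a 90-minute span = 1.5 hours).
P(N ≥ 12) = 1 − P(N ≤ 11) = 1 − Σ_{j=0}^{11} e^(−μ) μ^j/j! ≈ 0.3969.

0.3969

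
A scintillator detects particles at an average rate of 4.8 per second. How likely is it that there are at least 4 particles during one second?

0.7058

With mean μ = 4.8 per second,
P(N ≥ 4) = 1 − P(N ≤ 3) = 1 − Σ_{j=0}^{3} e^(−μ) μ^j/j! ≈ 0.7058.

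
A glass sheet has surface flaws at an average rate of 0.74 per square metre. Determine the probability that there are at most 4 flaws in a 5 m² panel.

0.6872

Over the interval, μ = 0.74 × 5 = 3.7 (a 5 m² panel = 5 square metres).
P(N ≤ 4) = Σ_{j=0}^{4} e^(−μ) μ^j/j! ≈ 0.6872.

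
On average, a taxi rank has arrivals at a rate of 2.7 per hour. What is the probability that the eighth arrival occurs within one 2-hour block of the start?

0.1783

Over the interval, μ = 2.7 × 2 = 5.4 (a 2-hour block = 2 hours).
The eighth arrival falls in the interval iff at least 8 events occur there: P(S_8 ≤ t) = P(N ≥ 8) = 1 − P(N ≤ 7) ≈ 0.1783.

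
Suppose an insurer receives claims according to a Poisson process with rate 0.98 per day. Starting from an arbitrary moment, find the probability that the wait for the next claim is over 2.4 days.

The wait for the next event is exponential with rate λ = 0.98 per day.
P(T > 2.4) = e^(−λt) = e^(−0.98 × 2.4) = e^(−2.352) ≈ 0.0952.

0.0952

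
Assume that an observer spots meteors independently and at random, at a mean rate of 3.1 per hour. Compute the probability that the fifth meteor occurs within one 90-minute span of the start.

0.4961

Over the interval, μ = 3.1 × 1.5 = 4.65 (a 90-minute span = 1.5 hours).
The fifth arrival falls in the interval iff at least 5 events occur there: P(S_5 ≤ t) = P(N ≥ 5) = 1 − P(N ≤ 4) ≈ 0.4961.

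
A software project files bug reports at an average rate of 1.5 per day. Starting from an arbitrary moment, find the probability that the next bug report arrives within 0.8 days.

0.6988

Inter-arrival times are exponential with rate λ = 1.5 per day.
P(T ≤ 0.8) = 1 − e^(−λt) = 1 − e^(−1.5 × 0.8) = 1 − e^(−1.2) ≈ 0.6988.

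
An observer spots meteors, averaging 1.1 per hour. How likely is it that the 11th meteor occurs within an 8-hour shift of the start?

0.2706

Over the interval, μ = 1.1 × 8 = 8.8 (an 8-hour shift = 8 hours).
The 11th arrival falls in the interval iff at least 11 events occur there: P(S_11 ≤ t) = P(N ≥ 11) = 1 − P(N ≤ 10) ≈ 0.2706.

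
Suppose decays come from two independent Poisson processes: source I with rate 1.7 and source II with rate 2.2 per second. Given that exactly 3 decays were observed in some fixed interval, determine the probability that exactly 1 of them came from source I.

0.4161

Given the total, each event is independently from source I with probability p = λ_I/(λ_I+λ_II) = 1.7/3.9 ≈ 0.4359.
So K ~ Binomial(3, 1.7/3.9): P(K = 1) = C(3,1) · (1.7/3.9)^1 · (2.2/3.9)^2 ≈ 0.4161.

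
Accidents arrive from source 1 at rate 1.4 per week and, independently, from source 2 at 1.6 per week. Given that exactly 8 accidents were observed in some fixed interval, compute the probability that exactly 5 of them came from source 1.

0.1880

Given the total, each event is independently from source 1 with probability p = λ_1/(λ_1+λ_2) = 1.4/3 ≈ 0.4667.
So K ~ Binomial(8, 1.4/3): P(K = 5) = C(8,5) · (1.4/3)^5 · (1.6/3)^3 ≈ 0.1880.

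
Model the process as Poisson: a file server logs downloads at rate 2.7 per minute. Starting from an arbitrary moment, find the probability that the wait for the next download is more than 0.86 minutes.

The wait for the next event is exponential with rate λ = 2.7 per minute.
P(T > 0.86) = e^(−λt) = e^(−2.7 × 0.86) = e^(−2.322) ≈ 0.0981.

0.0981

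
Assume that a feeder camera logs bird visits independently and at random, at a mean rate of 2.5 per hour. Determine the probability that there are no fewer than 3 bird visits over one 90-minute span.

Over the interval, μ = 2.5 × 1.5 = 3.75 (a 90-minute span = 1.5 hours).
P(N ≥ 3) = 1 − P(N ≤ 2) = 1 − Σ_{j=0}^{2} e^(−μ) μ^j/j! ≈ 0.7229.

0.7229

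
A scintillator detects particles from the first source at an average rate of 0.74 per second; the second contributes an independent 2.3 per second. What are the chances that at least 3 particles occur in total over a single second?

0.5857

Independent Poisson processes superpose: combined rate λ = 0.74 + 2.3 = 3.04 per second.
So μ = 3.04.
P(N ≥ 3) = 1 − P(N ≤ 2) ≈ 0.5857.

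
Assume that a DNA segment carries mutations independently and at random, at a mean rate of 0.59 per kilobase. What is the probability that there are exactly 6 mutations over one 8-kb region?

Over the interval, μ = 0.59 × 8 = 4.72 (an 8-kb region = 8 kilobases).
P(N = 6) = e^(−μ) μ^6/6! = e^(−4.72) · 4.72^6/720 ≈ 0.1369.

0.1369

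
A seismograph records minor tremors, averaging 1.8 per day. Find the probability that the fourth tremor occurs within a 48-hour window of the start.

Over the interval, μ = 1.8 × 2 = 3.6 (a 48-hour window = 2 days).
The fourth arrival falls in the interval iff at least 4 events occur there: P(S_4 ≤ t) = P(N ≥ 4) = 1 − P(N ≤ 3) ≈ 0.4848.

0.4848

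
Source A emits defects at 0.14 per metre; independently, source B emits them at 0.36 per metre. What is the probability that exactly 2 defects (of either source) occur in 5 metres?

0.2565

Independent Poisson processes superpose: combined rate λ = 0.14 + 0.36 = 0.5 per metre.
Over the interval, μ = 0.5 × 5 = 2.5 (5 metres).
P(N = 2) = e^(−2.5) · 2.5^2/2! ≈ 0.2565.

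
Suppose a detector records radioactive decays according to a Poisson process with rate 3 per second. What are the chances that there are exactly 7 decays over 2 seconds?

0.1377

Over the interval, μ = 3 × 2 = 6 (2 seconds).
P(N = 7) = e^(−μ) μ^7/7! = e^(−6) · 6^7/5040 ≈ 0.1377.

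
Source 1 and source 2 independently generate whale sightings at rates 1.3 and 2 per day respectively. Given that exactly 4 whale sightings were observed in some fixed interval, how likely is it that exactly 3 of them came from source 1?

0.1482

Given the total, each event is independently from source 1 with probability p = λ_1/(λ_1+λ_2) = 1.3/3.3 ≈ 0.3939.
So K ~ Binomial(4, 1.3/3.3): P(K = 3) = C(4,3) · (1.3/3.3)^3 · (2/3.3)^1 ≈ 0.1482.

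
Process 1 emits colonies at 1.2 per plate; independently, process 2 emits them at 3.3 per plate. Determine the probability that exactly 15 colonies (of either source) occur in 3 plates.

0.0945

Independent Poisson processes superpose: combined rate λ = 1.2 + 3.3 = 4.5 per plate.
Over the interval, μ = 4.5 × 3 = 13.5 (3 plates).
P(N = 15) = e^(−13.5) · 13.5^15/15! ≈ 0.0945.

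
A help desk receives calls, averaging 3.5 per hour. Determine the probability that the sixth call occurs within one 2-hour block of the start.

0.6993

Over the interval, μ = 3.5 × 2 = 7 (a 2-hour block = 2 hours).
The sixth arrival falls in the interval iff at least 6 events occur there: P(S_6 ≤ t) = P(N ≥ 6) = 1 − P(N ≤ 5) ≈ 0.6993.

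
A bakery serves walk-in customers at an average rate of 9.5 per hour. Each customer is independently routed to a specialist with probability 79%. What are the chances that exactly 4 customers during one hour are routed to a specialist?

Thinning: the customers that are routed to a specialist themselves form a Poisson process with rate 0.79 × 9.5 = 7.505 per hour.
So μ = 7.505.
P(N = 4) = e^(−7.505) · 7.505^4/4! ≈ 0.0727.

0.0727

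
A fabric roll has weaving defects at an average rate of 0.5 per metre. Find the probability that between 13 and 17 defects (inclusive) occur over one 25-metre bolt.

0.3969

Over the interval, μ = 0.5 × 25 = 12.5 (a 25-metre bolt = 25 metres).
P(13 ≤ N ≤ 17) = Σ_{j=13}^{17} e^(−12.5) · 12.5^j/j! ≈ 0.3969.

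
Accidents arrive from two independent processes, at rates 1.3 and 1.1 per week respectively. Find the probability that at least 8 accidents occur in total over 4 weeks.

0.7416

Independent Poisson processes superpose: combined rate λ = 1.3 + 1.1 = 2.4 per week.
Over the interval, μ = 2.4 × 4 = 9.6 (4 weeks).
P(N ≥ 8) = 1 − P(N ≤ 7) ≈ 0.7416.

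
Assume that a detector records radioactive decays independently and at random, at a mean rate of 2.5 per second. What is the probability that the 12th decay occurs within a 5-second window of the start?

0.5942

Over the interval, μ = 2.5 × 5 = 12.5 (a 5-second window = 5 seconds).
The 12th arrival falls in the interval iff at least 12 events occur there: P(S_12 ≤ t) = P(N ≥ 12) = 1 − P(N ≤ 11) ≈ 0.5942.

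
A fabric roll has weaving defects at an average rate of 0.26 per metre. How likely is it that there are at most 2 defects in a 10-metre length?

Over the interval, μ = 0.26 × 10 = 2.6 (a 10-metre length = 10 metres).
P(N ≤ 2) = Σ_{j=0}^{2} e^(−μ) μ^j/j! ≈ 0.5184.

0.5184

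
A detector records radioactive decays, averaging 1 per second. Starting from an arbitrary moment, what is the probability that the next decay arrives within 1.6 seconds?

0.7981

Inter-arrival times are exponential with rate λ = 1 per second.
P(T ≤ 1.6) = 1 − e^(−λt) = 1 − e^(−1 × 1.6) = 1 − e^(−1.6) ≈ 0.7981.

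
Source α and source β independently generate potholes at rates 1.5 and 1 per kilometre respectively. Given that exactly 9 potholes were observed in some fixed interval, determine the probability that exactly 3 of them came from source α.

Given the total, each event is independently from source α with probability p = λ_α/(λ_α+λ_β) = 1.5/2.5 = 0.6000.
So K ~ Binomial(9, 1.5/2.5): P(K = 3) = C(9,3) · (1.5/2.5)^3 · (1/2.5)^6 ≈ 0.0743.

0.0743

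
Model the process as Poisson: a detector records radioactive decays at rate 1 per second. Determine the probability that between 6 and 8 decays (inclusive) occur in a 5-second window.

Over the interval, μ = 1 × 5 = 5 (a 5-second window = 5 seconds).
P(6 ≤ N ≤ 8) = Σ_{j=6}^{8} e^(−5) · 5^j/j! ≈ 0.3159.

0.3159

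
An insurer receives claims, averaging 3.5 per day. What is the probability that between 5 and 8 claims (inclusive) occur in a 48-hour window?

Over the interval, μ = 3.5 × 2 = 7 (a 48-hour window = 2 days).
P(5 ≤ N ≤ 8) = Σ_{j=5}^{8} e^(−7) · 7^j/j! ≈ 0.5561.

0.5561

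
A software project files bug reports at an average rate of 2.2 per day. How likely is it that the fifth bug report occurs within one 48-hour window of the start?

0.4488

Over the interval, μ = 2.2 × 2 = 4.4 (a 48-hour window = 2 days).
The fifth arrival falls in the interval iff at least 5 events occur there: P(S_5 ≤ t) = P(N ≥ 5) = 1 − P(N ≤ 4) ≈ 0.4488.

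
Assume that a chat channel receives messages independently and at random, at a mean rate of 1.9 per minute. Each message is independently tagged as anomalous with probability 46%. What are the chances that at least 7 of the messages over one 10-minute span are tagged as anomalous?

Thinning: the messages that are tagged as anomalous themselves form a Poisson process with rate 0.46 × 1.9 = 0.874 per minute.
Over the interval, μ = 0.874 × 10 = 8.74 (a 10-minute span = 10 minutes).
P(N ≥ 7) = 1 − P(N ≤ 6) ≈ 0.7685.

0.7685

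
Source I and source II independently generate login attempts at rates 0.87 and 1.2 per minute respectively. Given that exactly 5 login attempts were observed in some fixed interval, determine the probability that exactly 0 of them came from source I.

Given the total, each event is independently from source I with probability p = λ_I/(λ_I+λ_II) = 0.87/2.07 ≈ 0.4203.
So K ~ Binomial(5, 0.87/2.07): P(K = 0) = C(5,0) · (0.87/2.07)^0 · (1.2/2.07)^5 ≈ 0.0655.

0.0655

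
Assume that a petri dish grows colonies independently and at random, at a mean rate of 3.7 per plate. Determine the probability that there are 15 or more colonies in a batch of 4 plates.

Over the interval, μ = 3.7 × 4 = 14.8 (a batch of 4 plates = 4 plates).
P(N ≥ 15) = 1 − P(N ≤ 14) = 1 − Σ_{j=0}^{14} e^(−μ) μ^j/j! ≈ 0.5137.

0.5137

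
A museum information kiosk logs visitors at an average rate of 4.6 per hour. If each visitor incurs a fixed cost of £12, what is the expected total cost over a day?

£1324.8

E[N] = 4.6 × 24 = 110.4 (a day = 24 hours); E[cost] = 110.4 × £12 = £1324.8.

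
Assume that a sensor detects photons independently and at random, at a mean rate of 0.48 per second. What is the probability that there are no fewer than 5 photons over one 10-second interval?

Over the interval, μ = 0.48 × 10 = 4.8 (a 10-second interval = 10 seconds).
P(N ≥ 5) = 1 − P(N ≤ 4) = 1 − Σ_{j=0}^{4} e^(−μ) μ^j/j! ≈ 0.5237.

0.5237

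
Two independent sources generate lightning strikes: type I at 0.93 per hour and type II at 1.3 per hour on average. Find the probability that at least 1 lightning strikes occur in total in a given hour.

0.8925

Independent Poisson processes superpose: combined rate λ = 0.93 + 1.3 = 2.23 per hour.
So μ = 2.23.
P(N ≥ 1) = 1 − P(N ≤ 0) ≈ 0.8925.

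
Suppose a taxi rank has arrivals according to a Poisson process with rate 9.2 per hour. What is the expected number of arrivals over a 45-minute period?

E[N] = λt = 9.2 × 0.75 = 6.9 (a 45-minute period = 0.75 hours).

6.9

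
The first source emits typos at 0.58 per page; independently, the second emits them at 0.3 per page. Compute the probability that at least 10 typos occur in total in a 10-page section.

Independent Poisson processes superpose: combined rate λ = 0.58 + 0.3 = 0.88 per page.
Over the interval, μ = 0.88 × 10 = 8.8 (a 10-page section = 10 pages).
P(N ≥ 10) = 1 − P(N ≤ 9) ≈ 0.3863.

0.3863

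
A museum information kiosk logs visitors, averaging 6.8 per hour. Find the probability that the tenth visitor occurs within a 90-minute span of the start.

Over the interval, μ = 6.8 × 1.5 = 10.2 (a 90-minute span = 1.5 hours).
The tenth arrival falls in the interval iff at least 10 events occur there: P(S_10 ≤ t) = P(N ≥ 10) = 1 − P(N ≤ 9) ≈ 0.5668.

0.5668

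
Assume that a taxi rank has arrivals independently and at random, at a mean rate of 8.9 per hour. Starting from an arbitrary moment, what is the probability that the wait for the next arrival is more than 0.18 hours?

0.2015

The wait for the next event is exponential with rate λ = 8.9 per hour.
P(T > 0.18) = e^(−λt) = e^(−8.9 × 0.18) = e^(−1.602) ≈ 0.2015.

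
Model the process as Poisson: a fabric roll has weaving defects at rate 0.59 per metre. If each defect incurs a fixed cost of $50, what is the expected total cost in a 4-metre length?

$118

E[N] = 0.59 × 4 = 2.36 (a 4-metre length = 4 metres); E[cost] = 2.36 × $50 = $118.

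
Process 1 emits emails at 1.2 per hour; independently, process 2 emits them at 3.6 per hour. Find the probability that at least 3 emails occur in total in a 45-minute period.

Independent Poisson processes superpose: combined rate λ = 1.2 + 3.6 = 4.8 per hour.
Over the interval, μ = 4.8 × 0.75 = 3.6 (a 45-minute period = 0.75 hours).
P(N ≥ 3) = 1 − P(N ≤ 2) ≈ 0.6973.

0.6973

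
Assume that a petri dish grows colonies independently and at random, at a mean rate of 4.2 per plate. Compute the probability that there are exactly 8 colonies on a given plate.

With mean μ = 4.2 per plate,
P(N = 8) = e^(−μ) μ^8/8! = e^(−4.2) · 4.2^8/40320 ≈ 0.0360.

0.0360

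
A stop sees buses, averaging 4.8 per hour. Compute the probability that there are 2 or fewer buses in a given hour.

0.1425

With mean μ = 4.8 per hour,
P(N ≤ 2) = Σ_{j=0}^{2} e^(−μ) μ^j/j! ≈ 0.1425.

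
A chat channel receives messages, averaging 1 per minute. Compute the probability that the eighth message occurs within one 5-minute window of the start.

0.1334

Over the interval, μ = 1 × 5 = 5 (a 5-minute window = 5 minutes).
The eighth arrival falls in the interval iff at least 8 events occur there: P(S_8 ≤ t) = P(N ≥ 8) = 1 − P(N ≤ 7) ≈ 0.1334.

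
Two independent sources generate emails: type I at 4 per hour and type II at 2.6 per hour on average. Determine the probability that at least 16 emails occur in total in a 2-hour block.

0.2544

Independent Poisson processes superpose: combined rate λ = 4 + 2.6 = 6.6 per hour.
Over the interval, μ = 6.6 × 2 = 13.2 (a 2-hour block = 2 hours).
P(N ≥ 16) = 1 − P(N ≤ 15) ≈ 0.2544.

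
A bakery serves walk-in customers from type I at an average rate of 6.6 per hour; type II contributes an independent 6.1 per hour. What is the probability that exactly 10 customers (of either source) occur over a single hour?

Independent Poisson processes superpose: combined rate λ = 6.6 + 6.1 = 12.7 per hour.
So μ = 12.7.
P(N = 10) = e^(−12.7) · 12.7^10/10! ≈ 0.0918.

0.0918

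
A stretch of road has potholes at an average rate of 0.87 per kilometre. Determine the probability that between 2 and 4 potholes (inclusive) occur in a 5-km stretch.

Over the interval, μ = 0.87 × 5 = 4.35 (a 5-km stretch = 5 kilometres).
P(2 ≤ N ≤ 4) = Σ_{j=2}^{4} e^(−4.35) · 4.35^j/j! ≈ 0.4917.

0.4917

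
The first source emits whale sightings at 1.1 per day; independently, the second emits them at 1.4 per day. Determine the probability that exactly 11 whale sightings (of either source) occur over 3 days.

0.0585

Independent Poisson processes superpose: combined rate λ = 1.1 + 1.4 = 2.5 per day.
Over the interval, μ = 2.5 × 3 = 7.5 (3 days).
P(N = 11) = e^(−7.5) · 7.5^11/11! ≈ 0.0585.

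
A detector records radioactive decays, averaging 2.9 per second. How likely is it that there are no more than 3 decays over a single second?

With mean μ = 2.9 per second,
P(N ≤ 3) = Σ_{j=0}^{3} e^(−μ) μ^j/j! ≈ 0.6696.

0.6696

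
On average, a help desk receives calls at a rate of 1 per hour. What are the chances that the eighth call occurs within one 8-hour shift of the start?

Over the interval, μ = 1 × 8 = 8 (an 8-hour shift = 8 hours).
The eighth arrival falls in the interval iff at least 8 events occur there: P(S_8 ≤ t) = P(N ≥ 8) = 1 − P(N ≤ 7) ≈ 0.5470.

0.5470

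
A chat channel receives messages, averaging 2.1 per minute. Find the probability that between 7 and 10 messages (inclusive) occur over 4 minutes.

0.5073

Over the interval, μ = 2.1 × 4 = 8.4 (4 minutes).
P(7 ≤ N ≤ 10) = Σ_{j=7}^{10} e^(−8.4) · 8.4^j/j! ≈ 0.5073.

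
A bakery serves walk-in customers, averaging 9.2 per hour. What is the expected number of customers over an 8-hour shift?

E[N] = λt = 9.2 × 8 = 73.6 (an 8-hour shift = 8 hours).

73.6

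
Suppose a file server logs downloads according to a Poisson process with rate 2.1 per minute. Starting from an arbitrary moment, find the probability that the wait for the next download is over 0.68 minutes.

The wait for the next event is exponential with rate λ = 2.1 per minute.
P(T > 0.68) = e^(−λt) = e^(−2.1 × 0.68) = e^(−1.428) ≈ 0.2398.

0.2398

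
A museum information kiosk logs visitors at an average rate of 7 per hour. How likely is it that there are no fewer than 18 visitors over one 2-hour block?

0.1728

Over the interval, μ = 7 × 2 = 14 (a 2-hour block = 2 hours).
P(N ≥ 18) = 1 − P(N ≤ 17) = 1 − Σ_{j=0}^{17} e^(−μ) μ^j/j! ≈ 0.1728.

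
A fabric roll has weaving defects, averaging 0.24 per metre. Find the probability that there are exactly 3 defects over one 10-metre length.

Over the interval, μ = 0.24 × 10 = 2.4 (a 10-metre length = 10 metres).
P(N = 3) = e^(−μ) μ^3/3! = e^(−2.4) · 2.4^3/6 ≈ 0.2090.

0.2090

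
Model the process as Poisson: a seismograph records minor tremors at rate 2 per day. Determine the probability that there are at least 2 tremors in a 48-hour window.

Over the interval, μ = 2 × 2 = 4 (a 48-hour window = 2 days).
P(N ≥ 2) = 1 − P(N ≤ 1) = 1 − Σ_{j=0}^{1} e^(−μ) μ^j/j! ≈ 0.9084.

0.9084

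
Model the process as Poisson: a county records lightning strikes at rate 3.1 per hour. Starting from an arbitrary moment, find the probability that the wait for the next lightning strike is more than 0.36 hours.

The wait for the next event is exponential with rate λ = 3.1 per hour.
P(T > 0.36) = e^(−λt) = e^(−3.1 × 0.36) = e^(−1.116) ≈ 0.3276.

0.3276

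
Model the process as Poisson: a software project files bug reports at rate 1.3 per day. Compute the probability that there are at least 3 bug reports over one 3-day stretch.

0.7469

Over the interval, μ = 1.3 × 3 = 3.9 (a 3-day stretch = 3 days).
P(N ≥ 3) = 1 − P(N ≤ 2) = 1 − Σ_{j=0}^{2} e^(−μ) μ^j/j! ≈ 0.7469.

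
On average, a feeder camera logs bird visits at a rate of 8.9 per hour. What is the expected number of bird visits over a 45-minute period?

6.675

E[N] = λt = 8.9 × 0.75 = 6.675 (a 45-minute period = 0.75 hours).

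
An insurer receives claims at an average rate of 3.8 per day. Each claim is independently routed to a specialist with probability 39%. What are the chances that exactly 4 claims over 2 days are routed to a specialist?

Thinning: the claims that are routed to a specialist themselves form a Poisson process with rate 0.39 × 3.8 = 1.482 per day.
Over the interval, μ = 1.482 × 2 = 2.964 (2 days).
P(N = 4) = e^(−2.964) · 2.964^4/4! ≈ 0.1660.

0.1660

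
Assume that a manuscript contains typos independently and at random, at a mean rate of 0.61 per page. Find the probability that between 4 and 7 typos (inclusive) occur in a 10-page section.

0.5876

Over the interval, μ = 0.61 × 10 = 6.1 (a 10-page section = 10 pages).
P(4 ≤ N ≤ 7) = Σ_{j=4}^{7} e^(−6.1) · 6.1^j/j! ≈ 0.5876.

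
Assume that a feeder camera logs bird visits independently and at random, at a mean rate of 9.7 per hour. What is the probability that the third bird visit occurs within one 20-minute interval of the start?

0.6270

Over the interval, μ = 9.7 × 1/3 ≈ 3.23333 (a 20-minute interval = 1/3 hours).
The third arrival falls in the interval iff at least 3 events occur there: P(S_3 ≤ t) = P(N ≥ 3) = 1 − P(N ≤ 2) ≈ 0.6270.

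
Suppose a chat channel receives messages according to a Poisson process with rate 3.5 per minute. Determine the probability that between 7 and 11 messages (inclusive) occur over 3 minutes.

Over the interval, μ = 3.5 × 3 = 10.5 (3 minutes).
P(7 ≤ N ≤ 11) = Σ_{j=7}^{11} e^(−10.5) · 10.5^j/j! ≈ 0.5371.

0.5371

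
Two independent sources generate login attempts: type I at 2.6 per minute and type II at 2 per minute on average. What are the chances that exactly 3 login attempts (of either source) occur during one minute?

Independent Poisson processes superpose: combined rate λ = 2.6 + 2 = 4.6 per minute.
So μ = 4.6.
P(N = 3) = e^(−4.6) · 4.6^3/3! ≈ 0.1631.

0.1631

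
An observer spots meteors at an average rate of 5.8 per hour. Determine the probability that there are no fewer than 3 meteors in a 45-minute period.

0.8088

Over the interval, μ = 5.8 × 0.75 = 4.35 (a 45-minute period = 0.75 hours).
P(N ≥ 3) = 1 − P(N ≤ 2) = 1 − Σ_{j=0}^{2} e^(−μ) μ^j/j! ≈ 0.8088.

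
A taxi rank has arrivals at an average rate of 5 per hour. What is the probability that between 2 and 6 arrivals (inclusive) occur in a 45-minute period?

0.8020

Over the interval, μ = 5 × 0.75 = 3.75 (a 45-minute period = 0.75 hours).
P(2 ≤ N ≤ 6) = Σ_{j=2}^{6} e^(−3.75) · 3.75^j/j! ≈ 0.8020.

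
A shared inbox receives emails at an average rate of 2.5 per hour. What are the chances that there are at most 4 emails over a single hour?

0.8912

With mean μ = 2.5 per hour,
P(N ≤ 4) = Σ_{j=0}^{4} e^(−μ) μ^j/j! ≈ 0.8912.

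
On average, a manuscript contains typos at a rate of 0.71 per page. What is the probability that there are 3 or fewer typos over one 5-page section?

Over the interval, μ = 0.71 × 5 = 3.55 (a 5-page section = 5 pages).
P(N ≤ 3) = Σ_{j=0}^{3} e^(−μ) μ^j/j! ≈ 0.5259.

0.5259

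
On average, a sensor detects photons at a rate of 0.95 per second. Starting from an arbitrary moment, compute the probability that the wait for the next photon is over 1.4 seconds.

The wait for the next event is exponential with rate λ = 0.95 per second.
P(T > 1.4) = e^(−λt) = e^(−0.95 × 1.4) = e^(−1.33) ≈ 0.2645.

0.2645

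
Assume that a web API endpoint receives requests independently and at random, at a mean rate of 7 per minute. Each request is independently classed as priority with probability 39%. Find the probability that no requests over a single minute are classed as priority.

Thinning: the requests that are classed as priority themselves form a Poisson process with rate 0.39 × 7 = 2.73 per minute.
So μ = 2.73.
P(N = 0) = e^(−2.73) · 2.73^0/0! ≈ 0.0652.

0.0652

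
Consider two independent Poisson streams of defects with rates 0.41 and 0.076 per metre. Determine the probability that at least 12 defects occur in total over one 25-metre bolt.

0.5554

Independent Poisson processes superpose: combined rate λ = 0.41 + 0.076 = 0.486 per metre.
Over the interval, μ = 0.486 × 25 = 12.15 (a 25-metre bolt = 25 metres).
P(N ≥ 12) = 1 − P(N ≤ 11) ≈ 0.5554.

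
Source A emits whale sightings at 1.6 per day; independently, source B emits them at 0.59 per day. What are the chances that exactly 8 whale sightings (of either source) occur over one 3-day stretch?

0.1207

Independent Poisson processes superpose: combined rate λ = 1.6 + 0.59 = 2.19 per day.
Over the interval, μ = 2.19 × 3 = 6.57 (a 3-day stretch = 3 days).
P(N = 8) = e^(−6.57) · 6.57^8/8! ≈ 0.1207.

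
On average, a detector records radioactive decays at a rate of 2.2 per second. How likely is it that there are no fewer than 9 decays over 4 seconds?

Over the interval, μ = 2.2 × 4 = 8.8 (4 seconds).
P(N ≥ 9) = 1 − P(N ≤ 8) = 1 − Σ_{j=0}^{8} e^(−μ) μ^j/j! ≈ 0.5177.

0.5177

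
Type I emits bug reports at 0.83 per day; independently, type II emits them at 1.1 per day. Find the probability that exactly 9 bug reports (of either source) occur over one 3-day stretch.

0.0616

Independent Poisson processes superpose: combined rate λ = 0.83 + 1.1 = 1.93 per day.
Over the interval, μ = 1.93 × 3 = 5.79 (a 3-day stretch = 3 days).
P(N = 9) = e^(−5.79) · 5.79^9/9! ≈ 0.0616.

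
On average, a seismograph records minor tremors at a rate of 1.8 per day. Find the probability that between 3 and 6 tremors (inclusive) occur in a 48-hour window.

0.6240

Over the interval, μ = 1.8 × 2 = 3.6 (a 48-hour window = 2 days).
P(3 ≤ N ≤ 6) = Σ_{j=3}^{6} e^(−3.6) · 3.6^j/j! ≈ 0.6240.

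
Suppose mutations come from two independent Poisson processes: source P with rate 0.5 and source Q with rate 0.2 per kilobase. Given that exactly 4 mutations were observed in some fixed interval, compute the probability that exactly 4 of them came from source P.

0.2603

Given the total, each event is independently from source P with probability p = λ_P/(λ_P+λ_Q) = 0.5/0.7 ≈ 0.7143.
So K ~ Binomial(4, 0.5/0.7): P(K = 4) = C(4,4) · (0.5/0.7)^4 · (0.2/0.7)^0 ≈ 0.2603.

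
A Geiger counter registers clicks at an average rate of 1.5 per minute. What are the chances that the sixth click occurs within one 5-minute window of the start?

0.7586

Over the interval, μ = 1.5 × 5 = 7.5 (a 5-minute window = 5 minutes).
The sixth arrival falls in the interval iff at least 6 events occur there: P(S_6 ≤ t) = P(N ≥ 6) = 1 − P(N ≤ 5) ≈ 0.7586.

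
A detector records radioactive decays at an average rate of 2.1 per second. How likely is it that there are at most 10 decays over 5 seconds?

Over the interval, μ = 2.1 × 5 = 10.5 (5 seconds).
P(N ≤ 10) = Σ_{j=0}^{10} e^(−μ) μ^j/j! ≈ 0.5207.

0.5207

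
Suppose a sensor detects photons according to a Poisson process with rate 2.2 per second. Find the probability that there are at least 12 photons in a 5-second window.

Over the interval, μ = 2.2 × 5 = 11 (a 5-second window = 5 seconds).
P(N ≥ 12) = 1 − P(N ≤ 11) = 1 − Σ_{j=0}^{11} e^(−μ) μ^j/j! ≈ 0.4207.

0.4207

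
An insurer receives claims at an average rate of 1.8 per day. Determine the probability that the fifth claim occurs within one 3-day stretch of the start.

0.6267

Over the interval, μ = 1.8 × 3 = 5.4 (a 3-day stretch = 3 days).
The fifth arrival falls in the interval iff at least 5 events occur there: P(S_5 ≤ t) = P(N ≥ 5) = 1 − P(N ≤ 4) ≈ 0.6267.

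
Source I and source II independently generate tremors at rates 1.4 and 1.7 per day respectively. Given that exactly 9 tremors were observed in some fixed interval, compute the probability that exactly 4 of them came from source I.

0.2599

Given the total, each event is independently from source I with probability p = λ_I/(λ_I+λ_II) = 1.4/3.1 ≈ 0.4516.
So K ~ Binomial(9, 1.4/3.1): P(K = 4) = C(9,4) · (1.4/3.1)^4 · (1.7/3.1)^5 ≈ 0.2599.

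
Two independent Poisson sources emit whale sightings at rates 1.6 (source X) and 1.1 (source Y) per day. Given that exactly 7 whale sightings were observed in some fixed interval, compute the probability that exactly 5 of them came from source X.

Given the total, each event is independently from source X with probability p = λ_X/(λ_X+λ_Y) = 1.6/2.7 ≈ 0.5926.
So K ~ Binomial(7, 1.6/2.7): P(K = 5) = C(7,5) · (1.6/2.7)^5 · (1.1/2.7)^2 ≈ 0.2547.

0.2547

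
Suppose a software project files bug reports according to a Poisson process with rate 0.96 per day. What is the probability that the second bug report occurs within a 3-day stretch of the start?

Over the interval, μ = 0.96 × 3 = 2.88 (a 3-day stretch = 3 days).
The second arrival falls in the interval iff at least 2 events occur there: P(S_2 ≤ t) = P(N ≥ 2) = 1 − P(N ≤ 1) ≈ 0.7822.

0.7822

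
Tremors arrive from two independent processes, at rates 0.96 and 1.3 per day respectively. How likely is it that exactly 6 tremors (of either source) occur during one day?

0.0193

Independent Poisson processes superpose: combined rate λ = 0.96 + 1.3 = 2.26 per day.
So μ = 2.26.
P(N = 6) = e^(−2.26) · 2.26^6/6! ≈ 0.0193.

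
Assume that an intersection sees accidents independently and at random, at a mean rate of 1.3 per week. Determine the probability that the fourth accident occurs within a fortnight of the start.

0.2640

Over the interval, μ = 1.3 × 2 = 2.6 (a fortnight = 2 weeks).
The fourth arrival falls in the interval iff at least 4 events occur there: P(S_4 ≤ t) = P(N ≥ 4) = 1 − P(N ≤ 3) ≈ 0.2640.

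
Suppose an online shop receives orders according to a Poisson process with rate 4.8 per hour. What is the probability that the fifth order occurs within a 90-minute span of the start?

0.8445

Over the interval, μ = 4.8 × 1.5 = 7.2 (a 90-minute span = 1.5 hours).
The fifth arrival falls in the interval iff at least 5 events occur there: P(S_5 ≤ t) = P(N ≥ 5) = 1 − P(N ≤ 4) ≈ 0.8445.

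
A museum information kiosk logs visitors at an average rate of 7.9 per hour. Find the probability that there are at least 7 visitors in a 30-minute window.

Over the interval, μ = 7.9 × 0.5 = 3.95 (a 30-minute window = 0.5 hours).
P(N ≥ 7) = 1 − P(N ≤ 6) = 1 − Σ_{j=0}^{6} e^(−μ) μ^j/j! ≈ 0.1055.

0.1055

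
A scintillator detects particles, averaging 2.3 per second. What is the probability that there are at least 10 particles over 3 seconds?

0.1595

Over the interval, μ = 2.3 × 3 = 6.9 (3 seconds).
P(N ≥ 10) = 1 − P(N ≤ 9) = 1 − Σ_{j=0}^{9} e^(−μ) μ^j/j! ≈ 0.1595.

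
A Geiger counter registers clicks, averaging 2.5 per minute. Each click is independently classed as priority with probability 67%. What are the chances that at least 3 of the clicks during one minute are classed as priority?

Thinning: the clicks that are classed as priority themselves form a Poisson process with rate 0.67 × 2.5 = 1.675 per minute.
So μ = 1.675.
P(N ≥ 3) = 1 − P(N ≤ 2) ≈ 0.2362.

0.2362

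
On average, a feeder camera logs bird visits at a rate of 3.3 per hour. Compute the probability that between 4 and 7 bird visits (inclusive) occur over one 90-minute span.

0.5997

Over the interval, μ = 3.3 × 1.5 = 4.95 (a 90-minute span = 1.5 hours).
P(4 ≤ N ≤ 7) = Σ_{j=4}^{7} e^(−4.95) · 4.95^j/j! ≈ 0.5997.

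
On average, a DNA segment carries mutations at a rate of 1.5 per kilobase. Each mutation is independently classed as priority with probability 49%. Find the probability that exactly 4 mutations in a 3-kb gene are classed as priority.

Thinning: the mutations that are classed as priority themselves form a Poisson process with rate 0.49 × 1.5 = 0.735 per kilobase.
Over the interval, μ = 0.735 × 3 = 2.205 (a 3-kb gene = 3 kilobases).
P(N = 4) = e^(−2.205) · 2.205^4/4! ≈ 0.1086.

0.1086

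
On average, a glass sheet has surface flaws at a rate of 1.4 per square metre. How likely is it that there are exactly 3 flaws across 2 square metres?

Over the interval, μ = 1.4 × 2 = 2.8 (2 square metres).
P(N = 3) = e^(−μ) μ^3/3! = e^(−2.8) · 2.8^3/6 ≈ 0.2225.

0.2225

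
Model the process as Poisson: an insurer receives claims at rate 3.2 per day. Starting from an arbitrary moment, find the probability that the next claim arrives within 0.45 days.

Inter-arrival times are exponential with rate λ = 3.2 per day.
P(T ≤ 0.45) = 1 − e^(−λt) = 1 − e^(−3.2 × 0.45) = 1 − e^(−1.44) ≈ 0.7631.

0.7631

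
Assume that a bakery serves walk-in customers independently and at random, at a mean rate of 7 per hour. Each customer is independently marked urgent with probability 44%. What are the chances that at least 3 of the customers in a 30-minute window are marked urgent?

Thinning: the customers that are marked urgent themselves form a Poisson process with rate 0.44 × 7 = 3.08 per hour.
Over the interval, μ = 3.08 × 0.5 = 1.54 (a 30-minute window = 0.5 hours).
P(N ≥ 3) = 1 − P(N ≤ 2) ≈ 0.2013.

0.2013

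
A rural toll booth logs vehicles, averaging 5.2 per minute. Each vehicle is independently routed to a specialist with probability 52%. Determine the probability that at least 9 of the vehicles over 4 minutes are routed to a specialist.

0.7513

Thinning: the vehicles that are routed to a specialist themselves form a Poisson process with rate 0.52 × 5.2 = 2.704 per minute.
Over the interval, μ = 2.704 × 4 = 10.816 (4 minutes).
P(N ≥ 9) = 1 − P(N ≤ 8) ≈ 0.7513.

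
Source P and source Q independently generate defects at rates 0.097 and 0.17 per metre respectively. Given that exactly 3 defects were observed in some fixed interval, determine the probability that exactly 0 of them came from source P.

Given the total, each event is independently from source P with probability p = λ_P/(λ_P+λ_Q) = 0.097/0.267 ≈ 0.3633.
So K ~ Binomial(3, 0.097/0.267): P(K = 0) = C(3,0) · (0.097/0.267)^0 · (0.17/0.267)^3 ≈ 0.2581.

0.2581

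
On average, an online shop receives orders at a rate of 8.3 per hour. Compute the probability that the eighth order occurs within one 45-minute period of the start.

Over the interval, μ = 8.3 × 0.75 = 6.225 (a 45-minute period = 0.75 hours).
The eighth arrival falls in the interval iff at least 8 events occur there: P(S_8 ≤ t) = P(N ≥ 8) = 1 − P(N ≤ 7) ≈ 0.2875.

0.2875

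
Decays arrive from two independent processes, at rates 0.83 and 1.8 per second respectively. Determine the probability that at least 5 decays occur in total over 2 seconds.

Independent Poisson processes superpose: combined rate λ = 0.83 + 1.8 = 2.63 per second.
Over the interval, μ = 2.63 × 2 = 5.26 (2 seconds).
P(N ≥ 5) = 1 − P(N ≤ 4) ≈ 0.6039.

0.6039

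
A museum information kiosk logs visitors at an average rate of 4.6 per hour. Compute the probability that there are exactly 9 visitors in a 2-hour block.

0.1315

Over the interval, μ = 4.6 × 2 = 9.2 (a 2-hour block = 2 hours).
P(N = 9) = e^(−μ) μ^9/9! = e^(−9.2) · 9.2^9/362880 ≈ 0.1315.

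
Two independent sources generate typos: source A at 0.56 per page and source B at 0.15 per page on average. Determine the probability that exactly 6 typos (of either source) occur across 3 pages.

0.0154

Independent Poisson processes superpose: combined rate λ = 0.56 + 0.15 = 0.71 per page.
Over the interval, μ = 0.71 × 3 = 2.13 (3 pages).
P(N = 6) = e^(−2.13) · 2.13^6/6! ≈ 0.0154.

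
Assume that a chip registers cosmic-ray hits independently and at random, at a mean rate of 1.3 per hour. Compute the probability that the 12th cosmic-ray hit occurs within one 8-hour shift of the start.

Over the interval, μ = 1.3 × 8 = 10.4 (an 8-hour shift = 8 hours).
The 12th arrival falls in the interval iff at least 12 events occur there: P(S_12 ≤ t) = P(N ≥ 12) = 1 − P(N ≤ 11) ≈ 0.3495.

0.3495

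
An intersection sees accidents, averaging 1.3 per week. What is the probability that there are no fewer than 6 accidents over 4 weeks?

Over the interval, μ = 1.3 × 4 = 5.2 (4 weeks).
P(N ≥ 6) = 1 − P(N ≤ 5) = 1 − Σ_{j=0}^{5} e^(−μ) μ^j/j! ≈ 0.4191.

0.4191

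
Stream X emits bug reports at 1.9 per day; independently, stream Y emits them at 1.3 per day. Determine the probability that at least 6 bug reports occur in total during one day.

0.1054

Independent Poisson processes superpose: combined rate λ = 1.9 + 1.3 = 3.2 per day.
So μ = 3.2.
P(N ≥ 6) = 1 − P(N ≤ 5) ≈ 0.1054.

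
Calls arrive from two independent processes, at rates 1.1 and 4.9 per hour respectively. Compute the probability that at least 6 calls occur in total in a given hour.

0.5543

Independent Poisson processes superpose: combined rate λ = 1.1 + 4.9 = 6 per hour.
So μ = 6.
P(N ≥ 6) = 1 − P(N ≤ 5) ≈ 0.5543.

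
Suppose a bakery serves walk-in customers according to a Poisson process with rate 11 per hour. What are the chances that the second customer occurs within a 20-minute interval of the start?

Over the interval, μ = 11 × 1/3 ≈ 3.66667 (a 20-minute interval = 1/3 hours).
The second arrival falls in the interval iff at least 2 events occur there: P(S_2 ≤ t) = P(N ≥ 2) = 1 − P(N ≤ 1) ≈ 0.8807.

0.8807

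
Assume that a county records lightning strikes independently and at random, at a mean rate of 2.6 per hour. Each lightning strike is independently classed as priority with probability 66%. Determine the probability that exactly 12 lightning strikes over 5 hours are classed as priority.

0.0624

Thinning: the lightning strikes that are classed as priority themselves form a Poisson process with rate 0.66 × 2.6 = 1.716 per hour.
Over the interval, μ = 1.716 × 5 = 8.58 (5 hours).
P(N = 12) = e^(−8.58) · 8.58^12/12! ≈ 0.0624.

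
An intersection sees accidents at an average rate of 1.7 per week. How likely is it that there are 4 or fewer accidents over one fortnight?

0.7442

Over the interval, μ = 1.7 × 2 = 3.4 (a fortnight = 2 weeks).
P(N ≤ 4) = Σ_{j=0}^{4} e^(−μ) μ^j/j! ≈ 0.7442.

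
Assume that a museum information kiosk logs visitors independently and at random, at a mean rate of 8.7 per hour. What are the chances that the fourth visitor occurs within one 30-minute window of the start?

0.6318

Over the interval, μ = 8.7 × 0.5 = 4.35 (a 30-minute window = 0.5 hours).
The fourth arrival falls in the interval iff at least 4 events occur there: P(S_4 ≤ t) = P(N ≥ 4) = 1 − P(N ≤ 3) ≈ 0.6318.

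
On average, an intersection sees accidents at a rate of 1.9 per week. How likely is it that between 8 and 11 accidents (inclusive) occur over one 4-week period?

0.4047

Over the interval, μ = 1.9 × 4 = 7.6 (a 4-week period = 4 weeks).
P(8 ≤ N ≤ 11) = Σ_{j=8}^{11} e^(−7.6) · 7.6^j/j! ≈ 0.4047.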